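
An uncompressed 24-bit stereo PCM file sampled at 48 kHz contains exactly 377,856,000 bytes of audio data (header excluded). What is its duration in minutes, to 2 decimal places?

Byte rate = 48,000 × 3 × 2 = 288,000 bytes/s.
Duration = 377,856,000 / 288,000 = 1,312 s.
1,312 s / 60 = 21.87 minutes.

21.87 minutes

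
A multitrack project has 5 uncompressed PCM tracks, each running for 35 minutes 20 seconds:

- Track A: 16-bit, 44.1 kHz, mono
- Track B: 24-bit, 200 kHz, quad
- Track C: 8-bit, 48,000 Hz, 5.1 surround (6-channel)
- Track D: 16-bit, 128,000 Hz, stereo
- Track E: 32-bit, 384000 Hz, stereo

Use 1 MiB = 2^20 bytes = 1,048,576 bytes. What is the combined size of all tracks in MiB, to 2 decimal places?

12858.99 MiB

35 minutes 20 seconds = 2,120 s.
Track A: 44,100 × 2,120 × 2 × 1 = 186,984,000 bytes.
Track B: 200,000 × 2,120 × 3 × 4 = 5,088,000,000 bytes.
Track C: 48,000 × 2,120 × 1 × 6 = 610,560,000 bytes.
Track D: 128,000 × 2,120 × 2 × 2 = 1,085,440,000 bytes.
Track E: 384,000 × 2,120 × 4 × 2 = 6,512,640,000 bytes.
Total = 13,483,624,000 bytes = 12858.99 MiB.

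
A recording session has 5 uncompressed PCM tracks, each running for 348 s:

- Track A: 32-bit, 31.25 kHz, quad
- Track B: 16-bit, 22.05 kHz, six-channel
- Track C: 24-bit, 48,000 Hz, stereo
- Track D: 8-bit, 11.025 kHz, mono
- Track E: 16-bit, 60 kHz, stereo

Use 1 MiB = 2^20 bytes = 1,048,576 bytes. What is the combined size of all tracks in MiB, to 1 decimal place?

432.6 MiB

Track A: 31,250 × 348 × 4 × 4 = 174,000,000 bytes.
Track B: 22,050 × 348 × 2 × 6 = 92,080,800 bytes.
Track C: 48,000 × 348 × 3 × 2 = 100,224,000 bytes.
Track D: 11,025 × 348 × 1 × 1 = 3,836,700 bytes.
Track E: 60,000 × 348 × 2 × 2 = 83,520,000 bytes.
Total = 453,661,500 bytes = 432.6 MiB.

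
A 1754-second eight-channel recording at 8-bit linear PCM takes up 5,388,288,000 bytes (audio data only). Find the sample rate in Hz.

384,000 Hz

Bytes = sample_rate × seconds × bytes_per_sample × channels.
sample_rate = 5,388,288,000 / (1,754 × 1 × 8) = 5,388,288,000 / 14,032 = 384,000 Hz.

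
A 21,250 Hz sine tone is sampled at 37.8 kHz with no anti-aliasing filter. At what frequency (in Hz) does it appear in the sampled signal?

Nyquist = 37,800/2 = 18,900 Hz; 21,250 Hz exceeds it.
Alias = |21,250 − 1×37,800| = |21,250 − 37,800| = 16,550 Hz.

16,550 Hz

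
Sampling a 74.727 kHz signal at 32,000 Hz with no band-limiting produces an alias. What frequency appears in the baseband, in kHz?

Nyquist = 32,000/2 = 16,000 Hz; 74,727 Hz exceeds it.
Alias = |74,727 − 2×32,000| = |74,727 − 64,000| = 10,727 Hz = 10.727 kHz.

10.727 kHz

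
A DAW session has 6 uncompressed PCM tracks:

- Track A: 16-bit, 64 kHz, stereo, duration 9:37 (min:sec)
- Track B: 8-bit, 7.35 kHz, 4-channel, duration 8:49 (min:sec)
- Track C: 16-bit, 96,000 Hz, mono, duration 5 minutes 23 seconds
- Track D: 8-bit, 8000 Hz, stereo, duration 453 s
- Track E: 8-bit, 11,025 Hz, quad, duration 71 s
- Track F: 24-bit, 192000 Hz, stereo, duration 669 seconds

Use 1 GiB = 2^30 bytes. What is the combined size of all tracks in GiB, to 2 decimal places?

Track A: 9:37 (min:sec) = 577 s; 64,000 × 577 × 2 × 2 = 147,712,000 bytes.
Track B: 8:49 (min:sec) = 529 s; 7,350 × 529 × 1 × 4 = 15,552,600 bytes.
Track C: 5 minutes 23 seconds = 323 s; 96,000 × 323 × 2 × 1 = 62,016,000 bytes.
Track D: 8,000 × 453 × 1 × 2 = 7,248,000 bytes.
Track E: 11,025 × 71 × 1 × 4 = 3,131,100 bytes.
Track F: 192,000 × 669 × 3 × 2 = 770,688,000 bytes.
Total = 1,006,347,700 bytes = 0.94 GiB.

0.94 GiB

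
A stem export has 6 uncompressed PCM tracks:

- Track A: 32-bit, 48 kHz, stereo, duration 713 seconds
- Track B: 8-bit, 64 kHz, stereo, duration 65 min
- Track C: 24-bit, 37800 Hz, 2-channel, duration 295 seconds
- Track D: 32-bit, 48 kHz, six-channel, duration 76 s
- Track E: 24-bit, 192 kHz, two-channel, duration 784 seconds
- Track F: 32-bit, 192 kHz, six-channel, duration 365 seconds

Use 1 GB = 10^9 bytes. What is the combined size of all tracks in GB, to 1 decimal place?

3.5 GB

Track A: 48,000 × 713 × 4 × 2 = 273,792,000 bytes.
Track B: 65 min = 3,900 s; 64,000 × 3,900 × 1 × 2 = 499,200,000 bytes.
Track C: 37,800 × 295 × 3 × 2 = 66,906,000 bytes.
Track D: 48,000 × 76 × 4 × 6 = 87,552,000 bytes.
Track E: 192,000 × 784 × 3 × 2 = 903,168,000 bytes.
Track F: 192,000 × 365 × 4 × 6 = 1,681,920,000 bytes.
Total = 3,512,538,000 bytes = 3.5 GB.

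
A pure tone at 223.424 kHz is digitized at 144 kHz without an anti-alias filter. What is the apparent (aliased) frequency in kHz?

Nyquist = 144,000/2 = 72,000 Hz; 223,424 Hz exceeds it.
Alias = |223,424 − 2×144,000| = |223,424 − 288,000| = 64,576 Hz = 64.576 kHz.

64.576 kHz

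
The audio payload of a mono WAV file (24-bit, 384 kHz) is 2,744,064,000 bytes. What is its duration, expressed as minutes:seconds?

39:42

Byte rate = 384,000 × 3 × 1 = 1,152,000 bytes/s.
Duration = 2,744,064,000 / 1,152,000 = 2,382 s.
2,382 s = 39:42.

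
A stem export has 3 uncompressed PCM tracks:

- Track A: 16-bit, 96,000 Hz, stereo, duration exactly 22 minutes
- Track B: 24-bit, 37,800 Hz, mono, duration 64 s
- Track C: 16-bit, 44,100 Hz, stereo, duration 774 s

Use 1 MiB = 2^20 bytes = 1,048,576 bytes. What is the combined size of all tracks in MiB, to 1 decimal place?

Track A: exactly 22 minutes = 1,320 s; 96,000 × 1,320 × 2 × 2 = 506,880,000 bytes.
Track B: 37,800 × 64 × 3 × 1 = 7,257,600 bytes.
Track C: 44,100 × 774 × 2 × 2 = 136,533,600 bytes.
Total = 650,671,200 bytes = 620.5 MiB.

620.5 MiB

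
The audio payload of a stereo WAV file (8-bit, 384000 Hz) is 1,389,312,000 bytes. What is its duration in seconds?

1,809 seconds

Byte rate = 384,000 × 1 × 2 = 768,000 bytes/s.
Duration = 1,389,312,000 / 768,000 = 1,809 s.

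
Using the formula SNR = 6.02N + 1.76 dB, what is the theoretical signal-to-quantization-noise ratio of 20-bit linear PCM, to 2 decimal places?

122.16 dB

6.02 × 20 + 1.76 = 122.16 dB.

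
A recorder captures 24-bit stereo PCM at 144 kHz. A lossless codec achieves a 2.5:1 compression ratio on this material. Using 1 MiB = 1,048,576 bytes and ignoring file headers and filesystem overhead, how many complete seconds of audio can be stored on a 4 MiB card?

Uncompressed byte rate = 144,000 × 3 × 2 = 864,000 bytes/s.
After 2.5:1 compression, effective rate ≈ 345600 bytes/s.
Capacity = 4 × 1,048,576 = 4,194,304 bytes.
4,194,304 / effective rate ≈ 12.14 s → 12 seconds.

12 seconds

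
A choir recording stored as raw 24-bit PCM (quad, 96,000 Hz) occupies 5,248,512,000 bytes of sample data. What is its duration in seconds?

4,556 seconds

Byte rate = 96,000 × 3 × 4 = 1,152,000 bytes/s.
Duration = 5,248,512,000 / 1,152,000 = 4,556 s.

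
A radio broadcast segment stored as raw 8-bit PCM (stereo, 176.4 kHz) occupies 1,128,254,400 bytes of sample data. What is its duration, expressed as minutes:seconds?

Byte rate = 176,400 × 1 × 2 = 352,800 bytes/s.
Duration = 1,128,254,400 / 352,800 = 3,198 s.
3,198 s = 53:18.

53:18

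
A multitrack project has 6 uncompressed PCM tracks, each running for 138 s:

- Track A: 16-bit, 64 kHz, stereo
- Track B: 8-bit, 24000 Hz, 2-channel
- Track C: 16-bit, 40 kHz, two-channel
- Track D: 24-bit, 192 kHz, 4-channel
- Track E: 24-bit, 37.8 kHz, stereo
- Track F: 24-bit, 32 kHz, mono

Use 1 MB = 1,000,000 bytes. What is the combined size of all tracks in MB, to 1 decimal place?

Track A: 64,000 × 138 × 2 × 2 = 35,328,000 bytes.
Track B: 24,000 × 138 × 1 × 2 = 6,624,000 bytes.
Track C: 40,000 × 138 × 2 × 2 = 22,080,000 bytes.
Track D: 192,000 × 138 × 3 × 4 = 317,952,000 bytes.
Track E: 37,800 × 138 × 3 × 2 = 31,298,400 bytes.
Track F: 32,000 × 138 × 3 × 1 = 13,248,000 bytes.
Total = 426,530,400 bytes = 426.5 MB.

426.5 MB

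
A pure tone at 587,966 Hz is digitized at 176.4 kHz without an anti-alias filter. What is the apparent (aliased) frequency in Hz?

58,766 Hz

Nyquist = 176,400/2 = 88,200 Hz; 587,966 Hz exceeds it.
Alias = |587,966 − 3×176,400| = |587,966 − 529,200| = 58,766 Hz.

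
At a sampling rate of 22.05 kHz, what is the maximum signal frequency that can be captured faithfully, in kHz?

11.025 kHz

Nyquist frequency = sample rate / 2 = 22,050 / 2 = 11.025 kHz.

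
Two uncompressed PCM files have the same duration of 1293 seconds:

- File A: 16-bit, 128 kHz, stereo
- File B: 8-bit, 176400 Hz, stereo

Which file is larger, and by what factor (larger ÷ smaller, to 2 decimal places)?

File A, by a factor of 1.45

File A: 128,000 × 2 × 2 = 512,000 bytes/s.
File B: 176,400 × 1 × 2 = 352,800 bytes/s.
File A is larger; ratio = 662,016,000 / 456,170,400 = 1.45.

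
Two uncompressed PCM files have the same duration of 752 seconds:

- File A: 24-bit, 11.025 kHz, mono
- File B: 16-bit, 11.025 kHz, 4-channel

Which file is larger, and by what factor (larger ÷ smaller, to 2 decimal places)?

File A: 11,025 × 3 × 1 = 33,075 bytes/s.
File B: 11,025 × 2 × 4 = 88,200 bytes/s.
File B is larger; ratio = 66,326,400 / 24,872,400 = 2.67.

File B, by a factor of 2.67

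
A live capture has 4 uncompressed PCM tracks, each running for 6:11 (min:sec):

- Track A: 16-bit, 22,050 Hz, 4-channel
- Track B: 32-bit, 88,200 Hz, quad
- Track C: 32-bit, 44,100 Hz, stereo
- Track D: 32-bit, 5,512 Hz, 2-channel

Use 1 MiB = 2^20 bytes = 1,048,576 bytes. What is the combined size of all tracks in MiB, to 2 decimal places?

6:11 (min:sec) = 371 s.
Track A: 22,050 × 371 × 2 × 4 = 65,444,400 bytes.
Track B: 88,200 × 371 × 4 × 4 = 523,555,200 bytes.
Track C: 44,100 × 371 × 4 × 2 = 130,888,800 bytes.
Track D: 5,512 × 371 × 4 × 2 = 16,359,616 bytes.
Total = 736,248,016 bytes = 702.14 MiB.

702.14 MiB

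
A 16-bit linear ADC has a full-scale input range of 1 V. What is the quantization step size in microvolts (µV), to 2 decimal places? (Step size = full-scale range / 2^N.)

1 V / 2^16 = 1 / 65,536 V = 15.26 µV.

15.26 µV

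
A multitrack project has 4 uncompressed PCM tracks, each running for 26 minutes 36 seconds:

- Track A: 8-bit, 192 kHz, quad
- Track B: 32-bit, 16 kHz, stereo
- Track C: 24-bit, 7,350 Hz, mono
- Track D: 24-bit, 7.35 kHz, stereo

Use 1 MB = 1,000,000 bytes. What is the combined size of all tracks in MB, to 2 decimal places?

1535.59 MB

26 minutes 36 seconds = 1,596 s.
Track A: 192,000 × 1,596 × 1 × 4 = 1,225,728,000 bytes.
Track B: 16,000 × 1,596 × 4 × 2 = 204,288,000 bytes.
Track C: 7,350 × 1,596 × 3 × 1 = 35,191,800 bytes.
Track D: 7,350 × 1,596 × 3 × 2 = 70,383,600 bytes.
Total = 1,535,591,400 bytes = 1535.59 MB.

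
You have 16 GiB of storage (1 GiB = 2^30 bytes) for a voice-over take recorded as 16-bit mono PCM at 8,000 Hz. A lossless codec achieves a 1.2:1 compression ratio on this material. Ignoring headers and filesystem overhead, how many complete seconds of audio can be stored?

1,288,490 seconds

Uncompressed byte rate = 8,000 × 2 × 1 = 16,000 bytes/s.
After 1.2:1 compression, effective rate ≈ 13333.33 bytes/s.
Capacity = 16 × 1,073,741,824 = 17,179,869,184 bytes.
17,179,869,184 / effective rate ≈ 1288490.19 s → 1,288,490 seconds.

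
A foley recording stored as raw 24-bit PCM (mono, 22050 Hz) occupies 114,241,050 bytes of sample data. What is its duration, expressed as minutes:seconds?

28:47

Byte rate = 22,050 × 3 × 1 = 66,150 bytes/s.
Duration = 114,241,050 / 66,150 = 1,727 s.
1,727 s = 28:47.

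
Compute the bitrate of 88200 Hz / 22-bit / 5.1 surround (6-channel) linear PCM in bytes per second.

1,455,300 bytes/s

Bit rate = 88,200 × 22 × 6 = 11,642,400 bits/s.
11,642,400 / 8 = 1,455,300 bytes/s.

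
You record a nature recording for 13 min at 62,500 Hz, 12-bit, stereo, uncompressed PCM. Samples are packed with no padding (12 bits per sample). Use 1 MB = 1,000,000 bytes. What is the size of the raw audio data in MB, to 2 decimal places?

Duration = 13 min = 780 s.
Bits = 62,500 × 780 × 12 × 2 = 1,170,000,000 bits = 146,250,000 bytes.
146,250,000 / 1,000,000 = 146.25 MB.

146.25 MB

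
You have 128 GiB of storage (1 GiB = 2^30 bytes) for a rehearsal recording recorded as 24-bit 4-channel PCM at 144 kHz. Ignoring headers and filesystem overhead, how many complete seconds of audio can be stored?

79,536 seconds

Uncompressed byte rate = 144,000 × 3 × 4 = 1,728,000 bytes/s.
Capacity = 128 × 1,073,741,824 = 137,438,953,472 bytes.
137,438,953,472 / 1,728,000 ≈ 79536.43 s → 79,536 seconds.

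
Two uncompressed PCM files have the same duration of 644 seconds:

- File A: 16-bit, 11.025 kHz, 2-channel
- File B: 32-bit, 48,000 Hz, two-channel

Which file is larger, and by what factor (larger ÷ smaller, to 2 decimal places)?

File A: 11,025 × 2 × 2 = 44,100 bytes/s.
File B: 48,000 × 4 × 2 = 384,000 bytes/s.
File B is larger; ratio = 247,296,000 / 28,400,400 = 8.71.

File B, by a factor of 8.71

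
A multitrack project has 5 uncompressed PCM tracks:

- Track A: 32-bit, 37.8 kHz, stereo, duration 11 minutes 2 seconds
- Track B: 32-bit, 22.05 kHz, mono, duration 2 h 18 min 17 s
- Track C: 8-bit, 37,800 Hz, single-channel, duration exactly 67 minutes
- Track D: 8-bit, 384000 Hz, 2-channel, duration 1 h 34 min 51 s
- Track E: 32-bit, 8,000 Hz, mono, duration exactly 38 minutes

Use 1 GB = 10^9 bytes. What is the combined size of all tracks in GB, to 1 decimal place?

Track A: 11 minutes 2 seconds = 662 s; 37,800 × 662 × 4 × 2 = 200,188,800 bytes.
Track B: 2 h 18 min 17 s = 8,297 s; 22,050 × 8,297 × 4 × 1 = 731,795,400 bytes.
Track C: exactly 67 minutes = 4,020 s; 37,800 × 4,020 × 1 × 1 = 151,956,000 bytes.
Track D: 1 h 34 min 51 s = 5,691 s; 384,000 × 5,691 × 1 × 2 = 4,370,688,000 bytes.
Track E: exactly 38 minutes = 2,280 s; 8,000 × 2,280 × 4 × 1 = 72,960,000 bytes.
Total = 5,527,588,200 bytes = 5.5 GB.

5.5 GB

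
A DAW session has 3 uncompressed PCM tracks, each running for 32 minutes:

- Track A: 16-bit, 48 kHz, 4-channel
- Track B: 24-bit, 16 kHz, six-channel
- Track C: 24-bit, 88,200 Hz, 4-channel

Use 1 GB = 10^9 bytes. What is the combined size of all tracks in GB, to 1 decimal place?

3.3 GB

32 minutes = 1,920 s.
Track A: 48,000 × 1,920 × 2 × 4 = 737,280,000 bytes.
Track B: 16,000 × 1,920 × 3 × 6 = 552,960,000 bytes.
Track C: 88,200 × 1,920 × 3 × 4 = 2,032,128,000 bytes.
Total = 3,322,368,000 bytes = 3.3 GB.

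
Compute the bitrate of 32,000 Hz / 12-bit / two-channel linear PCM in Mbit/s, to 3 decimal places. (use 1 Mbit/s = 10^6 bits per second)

0.768 Mbit/s

Bit rate = 32,000 × 12 × 2 = 768,000 bits/s.
= 0.768 Mbit/s.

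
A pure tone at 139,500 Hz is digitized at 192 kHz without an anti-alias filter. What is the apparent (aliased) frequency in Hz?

Nyquist = 192,000/2 = 96,000 Hz; 139,500 Hz exceeds it.
Alias = |139,500 − 1×192,000| = |139,500 − 192,000| = 52,500 Hz.

52,500 Hz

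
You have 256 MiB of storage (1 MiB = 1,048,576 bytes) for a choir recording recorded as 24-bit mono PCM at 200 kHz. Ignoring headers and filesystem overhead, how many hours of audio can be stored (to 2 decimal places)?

Uncompressed byte rate = 200,000 × 3 × 1 = 600,000 bytes/s.
Capacity = 256 × 1,048,576 = 268,435,456 bytes.
268,435,456 / 600,000 ≈ 447.39 s → 0.12 hours.

0.12 hours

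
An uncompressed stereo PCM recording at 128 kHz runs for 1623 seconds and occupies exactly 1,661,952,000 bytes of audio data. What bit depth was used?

Bytes per sample = 1,661,952,000 / (128,000 × 1,623 × 2) = 1,661,952,000 / 415,488,000 = 4.
Bit depth = 4 × 8 = 32 bits.

32 bits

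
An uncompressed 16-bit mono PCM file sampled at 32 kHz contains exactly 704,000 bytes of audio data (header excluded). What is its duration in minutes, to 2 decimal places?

Byte rate = 32,000 × 2 × 1 = 64,000 bytes/s.
Duration = 704,000 / 64,000 = 11 s.
11 s / 60 = 0.18 minutes.

0.18 minutes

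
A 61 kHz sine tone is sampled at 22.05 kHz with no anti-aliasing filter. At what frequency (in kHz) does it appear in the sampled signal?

Nyquist = 22,050/2 = 11,025 Hz; 61,000 Hz exceeds it.
Alias = |61,000 − 3×22,050| = |61,000 − 66,150| = 5,150 Hz = 5.15 kHz.

5.15 kHz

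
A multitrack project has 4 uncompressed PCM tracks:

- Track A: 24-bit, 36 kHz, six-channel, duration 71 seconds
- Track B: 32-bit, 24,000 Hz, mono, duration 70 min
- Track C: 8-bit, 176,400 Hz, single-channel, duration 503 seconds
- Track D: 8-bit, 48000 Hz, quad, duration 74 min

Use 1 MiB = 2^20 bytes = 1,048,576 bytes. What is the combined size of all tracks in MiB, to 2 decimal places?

1326.01 MiB

Track A: 36,000 × 71 × 3 × 6 = 46,008,000 bytes.
Track B: 70 min = 4,200 s; 24,000 × 4,200 × 4 × 1 = 403,200,000 bytes.
Track C: 176,400 × 503 × 1 × 1 = 88,729,200 bytes.
Track D: 74 min = 4,440 s; 48,000 × 4,440 × 1 × 4 = 852,480,000 bytes.
Total = 1,390,417,200 bytes = 1326.01 MiB.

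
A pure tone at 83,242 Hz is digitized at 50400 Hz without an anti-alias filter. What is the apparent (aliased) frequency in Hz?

17,558 Hz

Nyquist = 50,400/2 = 25,200 Hz; 83,242 Hz exceeds it.
Alias = |83,242 − 2×50,400| = |83,242 − 100,800| = 17,558 Hz.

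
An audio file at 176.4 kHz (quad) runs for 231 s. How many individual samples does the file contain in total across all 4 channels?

162,993,600 samples

176,400 × 231 s × 4 ch = 162,993,600 samples.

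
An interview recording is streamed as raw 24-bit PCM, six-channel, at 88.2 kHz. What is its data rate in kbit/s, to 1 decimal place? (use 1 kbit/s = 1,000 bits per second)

12700.8 kbit/s

Bit rate = 88,200 × 24 × 6 = 12,700,800 bits/s.
= 12700.8 kbit/s.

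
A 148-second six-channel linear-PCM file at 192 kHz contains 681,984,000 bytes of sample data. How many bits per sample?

32 bits

Bytes per sample = 681,984,000 / (192,000 × 148 × 6) = 681,984,000 / 170,496,000 = 4.
Bit depth = 4 × 8 = 32 bits.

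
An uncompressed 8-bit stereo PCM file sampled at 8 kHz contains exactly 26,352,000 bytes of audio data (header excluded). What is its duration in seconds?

1,647 seconds

Byte rate = 8,000 × 1 × 2 = 16,000 bytes/s.
Duration = 26,352,000 / 16,000 = 1,647 s.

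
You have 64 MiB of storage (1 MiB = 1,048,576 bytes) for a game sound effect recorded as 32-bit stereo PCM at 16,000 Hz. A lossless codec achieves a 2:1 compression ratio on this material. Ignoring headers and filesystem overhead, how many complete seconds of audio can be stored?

Uncompressed byte rate = 16,000 × 4 × 2 = 128,000 bytes/s.
After 2:1 compression, effective rate ≈ 64000 bytes/s.
Capacity = 64 × 1,048,576 = 67,108,864 bytes.
67,108,864 / effective rate ≈ 1048.58 s → 1,048 seconds.

1,048 seconds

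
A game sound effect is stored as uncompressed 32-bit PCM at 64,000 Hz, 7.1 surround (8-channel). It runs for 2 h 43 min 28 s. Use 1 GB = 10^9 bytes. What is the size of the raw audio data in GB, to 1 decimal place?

Duration = 2 h 43 min 28 s = 9,808 s.
Bytes = 64,000 samples/s × 9,808 s × 4 bytes/sample × 8 ch = 20,086,784,000 bytes.
20,086,784,000 / 1,000,000,000 = 20.1 GB.

20.1 GB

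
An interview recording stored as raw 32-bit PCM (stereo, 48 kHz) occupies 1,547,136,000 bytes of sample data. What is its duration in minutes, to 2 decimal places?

67.15 minutes

Byte rate = 48,000 × 4 × 2 = 384,000 bytes/s.
Duration = 1,547,136,000 / 384,000 = 4,029 s.
4,029 s / 60 = 67.15 minutes.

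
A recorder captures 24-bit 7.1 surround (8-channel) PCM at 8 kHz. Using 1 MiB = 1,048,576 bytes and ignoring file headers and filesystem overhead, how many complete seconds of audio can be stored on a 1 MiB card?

5 seconds

Uncompressed byte rate = 8,000 × 3 × 8 = 192,000 bytes/s.
Capacity = 1 × 1,048,576 = 1,048,576 bytes.
1,048,576 / 192,000 ≈ 5.46 s → 5 seconds.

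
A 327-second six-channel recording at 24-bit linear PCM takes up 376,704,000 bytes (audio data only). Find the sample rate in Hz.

64,000 Hz

Bytes = sample_rate × seconds × bytes_per_sample × channels.
sample_rate = 376,704,000 / (327 × 3 × 6) = 376,704,000 / 5,886 = 64,000 Hz.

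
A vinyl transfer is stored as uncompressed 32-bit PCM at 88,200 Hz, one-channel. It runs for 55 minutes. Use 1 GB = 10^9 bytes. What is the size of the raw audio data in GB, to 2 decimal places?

Duration = 55 minutes = 3,300 s.
Bytes = 88,200 samples/s × 3,300 s × 4 bytes/sample × 1 ch = 1,164,240,000 bytes.
1,164,240,000 / 1,000,000,000 = 1.16 GB.

1.16 GB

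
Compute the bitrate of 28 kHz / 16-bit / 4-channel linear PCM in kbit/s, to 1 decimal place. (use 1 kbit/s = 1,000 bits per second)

Bit rate = 28,000 × 16 × 4 = 1,792,000 bits/s.
= 1792.0 kbit/s.

1792.0 kbit/s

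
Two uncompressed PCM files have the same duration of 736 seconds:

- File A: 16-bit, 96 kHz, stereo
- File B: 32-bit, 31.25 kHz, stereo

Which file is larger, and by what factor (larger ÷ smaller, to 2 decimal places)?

File A: 96,000 × 2 × 2 = 384,000 bytes/s.
File B: 31,250 × 4 × 2 = 250,000 bytes/s.
File A is larger; ratio = 282,624,000 / 184,000,000 = 1.54.

File A, by a factor of 1.54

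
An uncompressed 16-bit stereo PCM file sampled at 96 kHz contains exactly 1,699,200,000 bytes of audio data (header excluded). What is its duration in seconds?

4,425 seconds

Byte rate = 96,000 × 2 × 2 = 384,000 bytes/s.
Duration = 1,699,200,000 / 384,000 = 4,425 s.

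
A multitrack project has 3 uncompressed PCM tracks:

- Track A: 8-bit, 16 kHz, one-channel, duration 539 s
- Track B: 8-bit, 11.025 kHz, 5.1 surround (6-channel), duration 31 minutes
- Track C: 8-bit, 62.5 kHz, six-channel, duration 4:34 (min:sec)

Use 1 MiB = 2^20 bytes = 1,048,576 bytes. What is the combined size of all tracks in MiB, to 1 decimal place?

Track A: 16,000 × 539 × 1 × 1 = 8,624,000 bytes.
Track B: 31 minutes = 1,860 s; 11,025 × 1,860 × 1 × 6 = 123,039,000 bytes.
Track C: 4:34 (min:sec) = 274 s; 62,500 × 274 × 1 × 6 = 102,750,000 bytes.
Total = 234,413,000 bytes = 223.6 MiB.

223.6 MiB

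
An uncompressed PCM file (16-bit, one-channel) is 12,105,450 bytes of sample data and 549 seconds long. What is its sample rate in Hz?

Bytes = sample_rate × seconds × bytes_per_sample × channels.
sample_rate = 12,105,450 / (549 × 2 × 1) = 12,105,450 / 1,098 = 11,025 Hz.

11,025 Hz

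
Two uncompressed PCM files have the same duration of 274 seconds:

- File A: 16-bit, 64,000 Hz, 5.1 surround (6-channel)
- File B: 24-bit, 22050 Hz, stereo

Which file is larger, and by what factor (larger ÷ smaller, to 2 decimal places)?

File A: 64,000 × 2 × 6 = 768,000 bytes/s.
File B: 22,050 × 3 × 2 = 132,300 bytes/s.
File A is larger; ratio = 210,432,000 / 36,250,200 = 5.80.

File A, by a factor of 5.80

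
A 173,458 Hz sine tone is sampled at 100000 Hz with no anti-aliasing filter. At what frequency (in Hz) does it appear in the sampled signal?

26,542 Hz

Nyquist = 100,000/2 = 50,000 Hz; 173,458 Hz exceeds it.
Alias = |173,458 − 2×100,000| = |173,458 − 200,000| = 26,542 Hz.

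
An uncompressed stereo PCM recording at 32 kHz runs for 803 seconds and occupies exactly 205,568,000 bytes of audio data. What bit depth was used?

Bytes per sample = 205,568,000 / (32,000 × 803 × 2) = 205,568,000 / 51,392,000 = 4.
Bit depth = 4 × 8 = 32 bits.

32 bits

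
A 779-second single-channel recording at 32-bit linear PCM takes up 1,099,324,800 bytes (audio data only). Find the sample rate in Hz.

352,800 Hz

Bytes = sample_rate × seconds × bytes_per_sample × channels.
sample_rate = 1,099,324,800 / (779 × 4 × 1) = 1,099,324,800 / 3,116 = 352,800 Hz.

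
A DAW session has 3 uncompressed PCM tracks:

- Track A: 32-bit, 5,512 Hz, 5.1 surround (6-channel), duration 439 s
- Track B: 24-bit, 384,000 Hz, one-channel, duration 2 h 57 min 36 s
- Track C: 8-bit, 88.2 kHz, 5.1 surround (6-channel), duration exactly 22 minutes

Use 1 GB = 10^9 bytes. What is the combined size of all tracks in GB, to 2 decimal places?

Track A: 5,512 × 439 × 4 × 6 = 58,074,432 bytes.
Track B: 2 h 57 min 36 s = 10,656 s; 384,000 × 10,656 × 3 × 1 = 12,275,712,000 bytes.
Track C: exactly 22 minutes = 1,320 s; 88,200 × 1,320 × 1 × 6 = 698,544,000 bytes.
Total = 13,032,330,432 bytes = 13.03 GB.

13.03 GB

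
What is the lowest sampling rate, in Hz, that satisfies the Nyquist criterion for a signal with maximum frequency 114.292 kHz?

Minimum sample rate = 2 × 114,292 Hz = 228,584 Hz.

228,584 Hz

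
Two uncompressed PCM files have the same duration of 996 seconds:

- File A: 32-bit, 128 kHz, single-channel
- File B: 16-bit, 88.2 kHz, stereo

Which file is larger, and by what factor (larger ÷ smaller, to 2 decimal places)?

File A: 128,000 × 4 × 1 = 512,000 bytes/s.
File B: 88,200 × 2 × 2 = 352,800 bytes/s.
File A is larger; ratio = 509,952,000 / 351,388,800 = 1.45.

File A, by a factor of 1.45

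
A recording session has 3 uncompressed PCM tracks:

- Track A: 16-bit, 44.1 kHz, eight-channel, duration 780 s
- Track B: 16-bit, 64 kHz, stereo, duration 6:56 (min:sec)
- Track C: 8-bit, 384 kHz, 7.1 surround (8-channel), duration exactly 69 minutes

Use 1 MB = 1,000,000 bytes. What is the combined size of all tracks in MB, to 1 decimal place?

13374.9 MB

Track A: 44,100 × 780 × 2 × 8 = 550,368,000 bytes.
Track B: 6:56 (min:sec) = 416 s; 64,000 × 416 × 2 × 2 = 106,496,000 bytes.
Track C: exactly 69 minutes = 4,140 s; 384,000 × 4,140 × 1 × 8 = 12,718,080,000 bytes.
Total = 13,374,944,000 bytes = 13374.9 MB.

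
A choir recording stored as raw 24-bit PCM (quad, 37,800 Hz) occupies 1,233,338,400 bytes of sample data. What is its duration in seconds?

Byte rate = 37,800 × 3 × 4 = 453,600 bytes/s.
Duration = 1,233,338,400 / 453,600 = 2,719 s.

2,719 seconds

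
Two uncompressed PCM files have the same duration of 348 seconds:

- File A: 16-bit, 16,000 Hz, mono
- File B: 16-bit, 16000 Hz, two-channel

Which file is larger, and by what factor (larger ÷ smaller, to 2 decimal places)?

File A: 16,000 × 2 × 1 = 32,000 bytes/s.
File B: 16,000 × 2 × 2 = 64,000 bytes/s.
File B is larger; ratio = 22,272,000 / 11,136,000 = 2.00.

File B, by a factor of 2.00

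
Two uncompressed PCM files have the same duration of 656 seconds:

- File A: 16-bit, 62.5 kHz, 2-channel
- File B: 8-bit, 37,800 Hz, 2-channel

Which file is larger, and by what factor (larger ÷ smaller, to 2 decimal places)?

File A, by a factor of 3.31

File A: 62,500 × 2 × 2 = 250,000 bytes/s.
File B: 37,800 × 1 × 2 = 75,600 bytes/s.
File A is larger; ratio = 164,000,000 / 49,593,600 = 3.31.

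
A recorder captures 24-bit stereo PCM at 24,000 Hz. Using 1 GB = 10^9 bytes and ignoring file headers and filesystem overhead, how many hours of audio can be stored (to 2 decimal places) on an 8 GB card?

15.43 hours

Uncompressed byte rate = 24,000 × 3 × 2 = 144,000 bytes/s.
Capacity = 8 × 1,000,000,000 = 8,000,000,000 bytes.
8,000,000,000 / 144,000 ≈ 55555.56 s → 15.43 hours.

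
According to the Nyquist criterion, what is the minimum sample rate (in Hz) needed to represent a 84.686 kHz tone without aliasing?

Minimum sample rate = 2 × 84,686 Hz = 169,372 Hz.

169,372 Hz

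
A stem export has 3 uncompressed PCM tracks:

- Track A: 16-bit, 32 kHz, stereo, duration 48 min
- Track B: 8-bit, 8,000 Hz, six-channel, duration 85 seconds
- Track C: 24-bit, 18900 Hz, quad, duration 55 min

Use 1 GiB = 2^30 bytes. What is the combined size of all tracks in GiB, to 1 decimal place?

Track A: 48 min = 2,880 s; 32,000 × 2,880 × 2 × 2 = 368,640,000 bytes.
Track B: 8,000 × 85 × 1 × 6 = 4,080,000 bytes.
Track C: 55 min = 3,300 s; 18,900 × 3,300 × 3 × 4 = 748,440,000 bytes.
Total = 1,121,160,000 bytes = 1.0 GiB.

1.0 GiB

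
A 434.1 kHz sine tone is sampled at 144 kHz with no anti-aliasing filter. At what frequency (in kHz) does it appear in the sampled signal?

2.1 kHz

Nyquist = 144,000/2 = 72,000 Hz; 434,100 Hz exceeds it.
Alias = |434,100 − 3×144,000| = |434,100 − 432,000| = 2,100 Hz = 2.1 kHz.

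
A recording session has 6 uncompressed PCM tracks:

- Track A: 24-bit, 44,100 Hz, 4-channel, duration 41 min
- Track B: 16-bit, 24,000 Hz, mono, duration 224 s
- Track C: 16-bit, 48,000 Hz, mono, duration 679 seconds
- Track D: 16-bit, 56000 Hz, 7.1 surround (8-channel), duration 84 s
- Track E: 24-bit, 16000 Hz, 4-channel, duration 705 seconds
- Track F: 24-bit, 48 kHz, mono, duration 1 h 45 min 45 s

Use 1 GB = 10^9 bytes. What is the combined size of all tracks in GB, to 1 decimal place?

Track A: 41 min = 2,460 s; 44,100 × 2,460 × 3 × 4 = 1,301,832,000 bytes.
Track B: 24,000 × 224 × 2 × 1 = 10,752,000 bytes.
Track C: 48,000 × 679 × 2 × 1 = 65,184,000 bytes.
Track D: 56,000 × 84 × 2 × 8 = 75,264,000 bytes.
Track E: 16,000 × 705 × 3 × 4 = 135,360,000 bytes.
Track F: 1 h 45 min 45 s = 6,345 s; 48,000 × 6,345 × 3 × 1 = 913,680,000 bytes.
Total = 2,502,072,000 bytes = 2.5 GB.

2.5 GB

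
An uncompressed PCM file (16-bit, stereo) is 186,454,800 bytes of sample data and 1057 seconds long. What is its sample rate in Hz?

Bytes = sample_rate × seconds × bytes_per_sample × channels.
sample_rate = 186,454,800 / (1,057 × 2 × 2) = 186,454,800 / 4,228 = 44,100 Hz.

44,100 Hz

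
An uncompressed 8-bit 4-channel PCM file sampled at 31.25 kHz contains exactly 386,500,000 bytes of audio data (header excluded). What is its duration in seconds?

3,092 seconds

Byte rate = 31,250 × 1 × 4 = 125,000 bytes/s.
Duration = 386,500,000 / 125,000 = 3,092 s.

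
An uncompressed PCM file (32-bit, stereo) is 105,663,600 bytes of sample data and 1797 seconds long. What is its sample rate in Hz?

Bytes = sample_rate × seconds × bytes_per_sample × channels.
sample_rate = 105,663,600 / (1,797 × 4 × 2) = 105,663,600 / 14,376 = 7,350 Hz.

7,350 Hz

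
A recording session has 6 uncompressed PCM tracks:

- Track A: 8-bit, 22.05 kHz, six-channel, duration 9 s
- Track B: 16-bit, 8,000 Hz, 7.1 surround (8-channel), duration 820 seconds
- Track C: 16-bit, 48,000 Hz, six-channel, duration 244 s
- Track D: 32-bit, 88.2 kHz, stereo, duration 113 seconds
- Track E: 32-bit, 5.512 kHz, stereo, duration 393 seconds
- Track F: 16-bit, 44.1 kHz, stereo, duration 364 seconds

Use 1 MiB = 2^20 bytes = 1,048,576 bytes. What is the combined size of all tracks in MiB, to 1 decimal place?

Track A: 22,050 × 9 × 1 × 6 = 1,190,700 bytes.
Track B: 8,000 × 820 × 2 × 8 = 104,960,000 bytes.
Track C: 48,000 × 244 × 2 × 6 = 140,544,000 bytes.
Track D: 88,200 × 113 × 4 × 2 = 79,732,800 bytes.
Track E: 5,512 × 393 × 4 × 2 = 17,329,728 bytes.
Track F: 44,100 × 364 × 2 × 2 = 64,209,600 bytes.
Total = 407,966,828 bytes = 389.1 MiB.

389.1 MiB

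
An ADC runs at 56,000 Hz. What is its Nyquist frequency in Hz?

Nyquist frequency = sample rate / 2 = 56,000 / 2 = 28,000 Hz.

28,000 Hz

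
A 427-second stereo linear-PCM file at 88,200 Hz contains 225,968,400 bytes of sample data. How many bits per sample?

Bytes per sample = 225,968,400 / (88,200 × 427 × 2) = 225,968,400 / 75,322,800 = 3.
Bit depth = 3 × 8 = 24 bits.

24 bits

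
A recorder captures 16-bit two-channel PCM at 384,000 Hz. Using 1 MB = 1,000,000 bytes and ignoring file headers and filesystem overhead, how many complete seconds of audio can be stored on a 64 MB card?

Uncompressed byte rate = 384,000 × 2 × 2 = 1,536,000 bytes/s.
Capacity = 64 × 1,000,000 = 64,000,000 bytes.
64,000,000 / 1,536,000 ≈ 41.67 s → 41 seconds.

41 seconds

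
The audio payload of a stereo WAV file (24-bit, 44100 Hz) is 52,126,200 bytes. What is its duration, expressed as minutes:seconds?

3:17

Byte rate = 44,100 × 3 × 2 = 264,600 bytes/s.
Duration = 52,126,200 / 264,600 = 197 s.
197 s = 3:17.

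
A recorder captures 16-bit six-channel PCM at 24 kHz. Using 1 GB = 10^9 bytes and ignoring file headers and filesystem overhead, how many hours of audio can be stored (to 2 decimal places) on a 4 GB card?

Uncompressed byte rate = 24,000 × 2 × 6 = 288,000 bytes/s.
Capacity = 4 × 1,000,000,000 = 4,000,000,000 bytes.
4,000,000,000 / 288,000 ≈ 13888.89 s → 3.86 hours.

3.86 hours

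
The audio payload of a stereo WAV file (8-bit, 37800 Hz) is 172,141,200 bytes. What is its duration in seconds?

2,277 seconds

Byte rate = 37,800 × 1 × 2 = 75,600 bytes/s.
Duration = 172,141,200 / 75,600 = 2,277 s.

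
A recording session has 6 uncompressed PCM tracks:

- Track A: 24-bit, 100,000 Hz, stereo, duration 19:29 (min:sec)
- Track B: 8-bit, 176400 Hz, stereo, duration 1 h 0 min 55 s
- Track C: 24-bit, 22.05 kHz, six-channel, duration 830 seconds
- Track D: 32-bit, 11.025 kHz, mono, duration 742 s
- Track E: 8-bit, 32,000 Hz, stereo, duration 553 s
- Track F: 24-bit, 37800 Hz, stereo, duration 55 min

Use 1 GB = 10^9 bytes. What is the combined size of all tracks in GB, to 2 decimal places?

Track A: 19:29 (min:sec) = 1,169 s; 100,000 × 1,169 × 3 × 2 = 701,400,000 bytes.
Track B: 1 h 0 min 55 s = 3,655 s; 176,400 × 3,655 × 1 × 2 = 1,289,484,000 bytes.
Track C: 22,050 × 830 × 3 × 6 = 329,427,000 bytes.
Track D: 11,025 × 742 × 4 × 1 = 32,722,200 bytes.
Track E: 32,000 × 553 × 1 × 2 = 35,392,000 bytes.
Track F: 55 min = 3,300 s; 37,800 × 3,300 × 3 × 2 = 748,440,000 bytes.
Total = 3,136,865,200 bytes = 3.14 GB.

3.14 GB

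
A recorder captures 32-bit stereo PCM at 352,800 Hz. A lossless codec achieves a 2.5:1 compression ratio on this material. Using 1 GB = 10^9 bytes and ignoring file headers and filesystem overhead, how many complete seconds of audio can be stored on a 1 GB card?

885 seconds

Uncompressed byte rate = 352,800 × 4 × 2 = 2,822,400 bytes/s.
After 2.5:1 compression, effective rate ≈ 1128960 bytes/s.
Capacity = 1 × 1,000,000,000 = 1,000,000,000 bytes.
1,000,000,000 / effective rate ≈ 885.77 s → 885 seconds.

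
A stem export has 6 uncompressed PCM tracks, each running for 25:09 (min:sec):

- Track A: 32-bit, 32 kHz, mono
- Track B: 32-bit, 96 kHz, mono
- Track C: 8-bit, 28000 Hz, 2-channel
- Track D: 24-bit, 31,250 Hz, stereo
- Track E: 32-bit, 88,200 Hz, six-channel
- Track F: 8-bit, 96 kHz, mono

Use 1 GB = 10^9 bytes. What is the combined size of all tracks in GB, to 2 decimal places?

25:09 (min:sec) = 1,509 s.
Track A: 32,000 × 1,509 × 4 × 1 = 193,152,000 bytes.
Track B: 96,000 × 1,509 × 4 × 1 = 579,456,000 bytes.
Track C: 28,000 × 1,509 × 1 × 2 = 84,504,000 bytes.
Track D: 31,250 × 1,509 × 3 × 2 = 282,937,500 bytes.
Track E: 88,200 × 1,509 × 4 × 6 = 3,194,251,200 bytes.
Track F: 96,000 × 1,509 × 1 × 1 = 144,864,000 bytes.
Total = 4,479,164,700 bytes = 4.48 GB.

4.48 GB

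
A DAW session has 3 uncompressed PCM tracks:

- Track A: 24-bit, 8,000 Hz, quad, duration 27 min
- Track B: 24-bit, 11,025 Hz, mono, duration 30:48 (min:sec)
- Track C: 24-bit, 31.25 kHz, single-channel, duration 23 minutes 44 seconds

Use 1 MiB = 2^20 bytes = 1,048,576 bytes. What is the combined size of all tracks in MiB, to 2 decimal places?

333.92 MiB

Track A: 27 min = 1,620 s; 8,000 × 1,620 × 3 × 4 = 155,520,000 bytes.
Track B: 30:48 (min:sec) = 1,848 s; 11,025 × 1,848 × 3 × 1 = 61,122,600 bytes.
Track C: 23 minutes 44 seconds = 1,424 s; 31,250 × 1,424 × 3 × 1 = 133,500,000 bytes.
Total = 350,142,600 bytes = 333.92 MiB.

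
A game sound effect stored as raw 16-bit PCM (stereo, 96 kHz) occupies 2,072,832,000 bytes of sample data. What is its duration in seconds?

5,398 seconds

Byte rate = 96,000 × 2 × 2 = 384,000 bytes/s.
Duration = 2,072,832,000 / 384,000 = 5,398 s.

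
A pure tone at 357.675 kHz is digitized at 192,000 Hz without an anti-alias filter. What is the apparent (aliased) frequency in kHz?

26.325 kHz

Nyquist = 192,000/2 = 96,000 Hz; 357,675 Hz exceeds it.
Alias = |357,675 − 2×192,000| = |357,675 − 384,000| = 26,325 Hz = 26.325 kHz.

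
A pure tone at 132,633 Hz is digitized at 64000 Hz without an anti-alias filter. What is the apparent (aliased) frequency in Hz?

4,633 Hz

Nyquist = 64,000/2 = 32,000 Hz; 132,633 Hz exceeds it.
Alias = |132,633 − 2×64,000| = |132,633 − 128,000| = 4,633 Hz.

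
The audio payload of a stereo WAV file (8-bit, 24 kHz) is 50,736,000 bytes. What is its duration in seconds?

1,057 seconds

Byte rate = 24,000 × 1 × 2 = 48,000 bytes/s.
Duration = 50,736,000 / 48,000 = 1,057 s.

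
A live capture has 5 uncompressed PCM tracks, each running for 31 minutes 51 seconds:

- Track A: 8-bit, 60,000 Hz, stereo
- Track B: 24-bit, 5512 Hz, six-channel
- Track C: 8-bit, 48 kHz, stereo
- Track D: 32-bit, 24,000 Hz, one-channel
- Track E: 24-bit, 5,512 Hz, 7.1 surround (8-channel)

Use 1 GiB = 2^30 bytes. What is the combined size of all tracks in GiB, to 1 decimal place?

1.0 GiB

31 minutes 51 seconds = 1,911 s.
Track A: 60,000 × 1,911 × 1 × 2 = 229,320,000 bytes.
Track B: 5,512 × 1,911 × 3 × 6 = 189,601,776 bytes.
Track C: 48,000 × 1,911 × 1 × 2 = 183,456,000 bytes.
Track D: 24,000 × 1,911 × 4 × 1 = 183,456,000 bytes.
Track E: 5,512 × 1,911 × 3 × 8 = 252,802,368 bytes.
Total = 1,038,636,144 bytes = 1.0 GiB.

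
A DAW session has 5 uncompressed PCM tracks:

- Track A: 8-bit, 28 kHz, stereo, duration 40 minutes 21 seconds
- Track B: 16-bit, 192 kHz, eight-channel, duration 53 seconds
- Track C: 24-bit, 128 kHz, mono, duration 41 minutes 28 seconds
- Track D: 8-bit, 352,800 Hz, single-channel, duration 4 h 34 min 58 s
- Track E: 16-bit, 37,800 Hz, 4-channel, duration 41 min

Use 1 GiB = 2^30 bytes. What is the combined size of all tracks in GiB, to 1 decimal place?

Track A: 40 minutes 21 seconds = 2,421 s; 28,000 × 2,421 × 1 × 2 = 135,576,000 bytes.
Track B: 192,000 × 53 × 2 × 8 = 162,816,000 bytes.
Track C: 41 minutes 28 seconds = 2,488 s; 128,000 × 2,488 × 3 × 1 = 955,392,000 bytes.
Track D: 4 h 34 min 58 s = 16,498 s; 352,800 × 16,498 × 1 × 1 = 5,820,494,400 bytes.
Track E: 41 min = 2,460 s; 37,800 × 2,460 × 2 × 4 = 743,904,000 bytes.
Total = 7,818,182,400 bytes = 7.3 GiB.

7.3 GiB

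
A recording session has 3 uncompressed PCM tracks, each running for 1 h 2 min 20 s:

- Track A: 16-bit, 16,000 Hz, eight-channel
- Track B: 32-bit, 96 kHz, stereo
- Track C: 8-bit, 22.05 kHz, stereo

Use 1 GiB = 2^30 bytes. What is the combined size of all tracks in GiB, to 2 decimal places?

3.72 GiB

1 h 2 min 20 s = 3,740 s.
Track A: 16,000 × 3,740 × 2 × 8 = 957,440,000 bytes.
Track B: 96,000 × 3,740 × 4 × 2 = 2,872,320,000 bytes.
Track C: 22,050 × 3,740 × 1 × 2 = 164,934,000 bytes.
Total = 3,994,694,000 bytes = 3.72 GiB.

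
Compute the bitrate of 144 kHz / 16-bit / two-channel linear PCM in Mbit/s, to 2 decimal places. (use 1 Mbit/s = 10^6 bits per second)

4.61 Mbit/s

Bit rate = 144,000 × 16 × 2 = 4,608,000 bits/s.
= 4.61 Mbit/s.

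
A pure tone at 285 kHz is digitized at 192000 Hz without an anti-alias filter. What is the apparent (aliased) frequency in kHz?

93 kHz

Nyquist = 192,000/2 = 96,000 Hz; 285,000 Hz exceeds it.
Alias = |285,000 − 1×192,000| = |285,000 − 192,000| = 93,000 Hz = 93 kHz.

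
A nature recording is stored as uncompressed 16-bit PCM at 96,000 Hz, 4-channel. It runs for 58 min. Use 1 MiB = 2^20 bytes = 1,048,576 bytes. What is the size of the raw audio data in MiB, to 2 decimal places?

2548.83 MiB

Duration = 58 min = 3,480 s.
Bytes = 96,000 samples/s × 3,480 s × 2 bytes/sample × 4 ch = 2,672,640,000 bytes.
2,672,640,000 / 1,048,576 = 2548.83 MiB.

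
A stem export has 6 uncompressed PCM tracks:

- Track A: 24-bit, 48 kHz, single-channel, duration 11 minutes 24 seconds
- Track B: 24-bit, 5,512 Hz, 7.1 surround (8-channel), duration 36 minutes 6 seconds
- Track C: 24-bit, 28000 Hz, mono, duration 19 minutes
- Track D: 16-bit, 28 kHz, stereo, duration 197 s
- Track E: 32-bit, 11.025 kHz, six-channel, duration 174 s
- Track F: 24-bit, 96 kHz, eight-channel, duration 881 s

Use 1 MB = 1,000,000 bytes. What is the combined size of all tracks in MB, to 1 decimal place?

Track A: 11 minutes 24 seconds = 684 s; 48,000 × 684 × 3 × 1 = 98,496,000 bytes.
Track B: 36 minutes 6 seconds = 2,166 s; 5,512 × 2,166 × 3 × 8 = 286,535,808 bytes.
Track C: 19 minutes = 1,140 s; 28,000 × 1,140 × 3 × 1 = 95,760,000 bytes.
Track D: 28,000 × 197 × 2 × 2 = 22,064,000 bytes.
Track E: 11,025 × 174 × 4 × 6 = 46,040,400 bytes.
Track F: 96,000 × 881 × 3 × 8 = 2,029,824,000 bytes.
Total = 2,578,720,208 bytes = 2578.7 MB.

2578.7 MB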